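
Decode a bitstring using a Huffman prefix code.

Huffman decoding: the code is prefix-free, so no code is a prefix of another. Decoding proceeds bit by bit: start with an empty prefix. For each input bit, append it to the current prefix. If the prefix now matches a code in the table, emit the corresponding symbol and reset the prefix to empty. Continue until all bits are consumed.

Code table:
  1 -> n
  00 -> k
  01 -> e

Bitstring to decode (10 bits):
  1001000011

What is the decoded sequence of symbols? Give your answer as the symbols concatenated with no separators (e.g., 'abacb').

Answer: nknkknn

Derivation:
Bit 0: prefix='1' -> emit 'n', reset
Bit 1: prefix='0' (no match yet)
Bit 2: prefix='00' -> emit 'k', reset
Bit 3: prefix='1' -> emit 'n', reset
Bit 4: prefix='0' (no match yet)
Bit 5: prefix='00' -> emit 'k', reset
Bit 6: prefix='0' (no match yet)
Bit 7: prefix='00' -> emit 'k', reset
Bit 8: prefix='1' -> emit 'n', reset
Bit 9: prefix='1' -> emit 'n', reset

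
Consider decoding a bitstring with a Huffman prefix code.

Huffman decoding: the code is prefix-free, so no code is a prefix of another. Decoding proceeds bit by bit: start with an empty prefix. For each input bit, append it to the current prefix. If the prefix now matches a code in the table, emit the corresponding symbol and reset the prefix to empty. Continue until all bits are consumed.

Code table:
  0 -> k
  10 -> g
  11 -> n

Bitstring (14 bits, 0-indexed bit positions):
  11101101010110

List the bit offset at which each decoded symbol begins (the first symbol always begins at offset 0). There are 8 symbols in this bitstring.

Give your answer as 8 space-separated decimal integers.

Bit 0: prefix='1' (no match yet)
Bit 1: prefix='11' -> emit 'n', reset
Bit 2: prefix='1' (no match yet)
Bit 3: prefix='10' -> emit 'g', reset
Bit 4: prefix='1' (no match yet)
Bit 5: prefix='11' -> emit 'n', reset
Bit 6: prefix='0' -> emit 'k', reset
Bit 7: prefix='1' (no match yet)
Bit 8: prefix='10' -> emit 'g', reset
Bit 9: prefix='1' (no match yet)
Bit 10: prefix='10' -> emit 'g', reset
Bit 11: prefix='1' (no match yet)
Bit 12: prefix='11' -> emit 'n', reset
Bit 13: prefix='0' -> emit 'k', reset

Answer: 0 2 4 6 7 9 11 13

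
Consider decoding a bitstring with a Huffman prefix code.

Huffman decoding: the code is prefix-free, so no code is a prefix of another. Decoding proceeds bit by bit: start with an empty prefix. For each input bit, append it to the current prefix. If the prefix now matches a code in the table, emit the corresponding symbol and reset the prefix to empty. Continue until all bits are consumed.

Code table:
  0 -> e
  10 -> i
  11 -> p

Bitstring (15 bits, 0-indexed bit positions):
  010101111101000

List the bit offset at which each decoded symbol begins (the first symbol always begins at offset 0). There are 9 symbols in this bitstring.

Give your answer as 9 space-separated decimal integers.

Answer: 0 1 3 5 7 9 11 13 14

Derivation:
Bit 0: prefix='0' -> emit 'e', reset
Bit 1: prefix='1' (no match yet)
Bit 2: prefix='10' -> emit 'i', reset
Bit 3: prefix='1' (no match yet)
Bit 4: prefix='10' -> emit 'i', reset
Bit 5: prefix='1' (no match yet)
Bit 6: prefix='11' -> emit 'p', reset
Bit 7: prefix='1' (no match yet)
Bit 8: prefix='11' -> emit 'p', reset
Bit 9: prefix='1' (no match yet)
Bit 10: prefix='10' -> emit 'i', reset
Bit 11: prefix='1' (no match yet)
Bit 12: prefix='10' -> emit 'i', reset
Bit 13: prefix='0' -> emit 'e', reset
Bit 14: prefix='0' -> emit 'e', reset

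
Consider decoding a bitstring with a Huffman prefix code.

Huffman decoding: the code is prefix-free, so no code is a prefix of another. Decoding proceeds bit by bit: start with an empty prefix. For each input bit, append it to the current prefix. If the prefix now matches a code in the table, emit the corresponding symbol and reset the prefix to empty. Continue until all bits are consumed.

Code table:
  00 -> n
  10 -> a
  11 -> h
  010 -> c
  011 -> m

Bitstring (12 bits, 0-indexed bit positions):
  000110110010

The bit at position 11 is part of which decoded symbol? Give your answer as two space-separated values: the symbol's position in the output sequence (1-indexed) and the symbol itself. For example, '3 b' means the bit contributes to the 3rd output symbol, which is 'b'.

Bit 0: prefix='0' (no match yet)
Bit 1: prefix='00' -> emit 'n', reset
Bit 2: prefix='0' (no match yet)
Bit 3: prefix='01' (no match yet)
Bit 4: prefix='011' -> emit 'm', reset
Bit 5: prefix='0' (no match yet)
Bit 6: prefix='01' (no match yet)
Bit 7: prefix='011' -> emit 'm', reset
Bit 8: prefix='0' (no match yet)
Bit 9: prefix='00' -> emit 'n', reset
Bit 10: prefix='1' (no match yet)
Bit 11: prefix='10' -> emit 'a', reset

Answer: 5 a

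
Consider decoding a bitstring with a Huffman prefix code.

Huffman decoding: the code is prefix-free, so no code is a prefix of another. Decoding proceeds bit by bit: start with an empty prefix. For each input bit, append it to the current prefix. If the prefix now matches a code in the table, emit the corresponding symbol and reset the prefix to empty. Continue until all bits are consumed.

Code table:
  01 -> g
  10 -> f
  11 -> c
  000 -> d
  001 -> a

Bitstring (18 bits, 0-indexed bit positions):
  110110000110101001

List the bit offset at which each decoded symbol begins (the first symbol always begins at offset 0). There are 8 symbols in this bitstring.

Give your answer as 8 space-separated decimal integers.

Answer: 0 2 4 6 9 11 13 15

Derivation:
Bit 0: prefix='1' (no match yet)
Bit 1: prefix='11' -> emit 'c', reset
Bit 2: prefix='0' (no match yet)
Bit 3: prefix='01' -> emit 'g', reset
Bit 4: prefix='1' (no match yet)
Bit 5: prefix='10' -> emit 'f', reset
Bit 6: prefix='0' (no match yet)
Bit 7: prefix='00' (no match yet)
Bit 8: prefix='000' -> emit 'd', reset
Bit 9: prefix='1' (no match yet)
Bit 10: prefix='11' -> emit 'c', reset
Bit 11: prefix='0' (no match yet)
Bit 12: prefix='01' -> emit 'g', reset
Bit 13: prefix='0' (no match yet)
Bit 14: prefix='01' -> emit 'g', reset
Bit 15: prefix='0' (no match yet)
Bit 16: prefix='00' (no match yet)
Bit 17: prefix='001' -> emit 'a', reset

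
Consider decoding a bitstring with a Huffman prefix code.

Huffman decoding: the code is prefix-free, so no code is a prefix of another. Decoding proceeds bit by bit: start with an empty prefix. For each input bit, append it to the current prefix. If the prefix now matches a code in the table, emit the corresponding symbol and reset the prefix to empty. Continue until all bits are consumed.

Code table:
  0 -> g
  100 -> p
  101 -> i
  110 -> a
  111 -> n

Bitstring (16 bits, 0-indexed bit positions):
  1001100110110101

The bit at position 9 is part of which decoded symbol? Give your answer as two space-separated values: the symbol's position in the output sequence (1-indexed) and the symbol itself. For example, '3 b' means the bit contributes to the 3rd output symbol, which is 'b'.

Answer: 4 a

Derivation:
Bit 0: prefix='1' (no match yet)
Bit 1: prefix='10' (no match yet)
Bit 2: prefix='100' -> emit 'p', reset
Bit 3: prefix='1' (no match yet)
Bit 4: prefix='11' (no match yet)
Bit 5: prefix='110' -> emit 'a', reset
Bit 6: prefix='0' -> emit 'g', reset
Bit 7: prefix='1' (no match yet)
Bit 8: prefix='11' (no match yet)
Bit 9: prefix='110' -> emit 'a', reset
Bit 10: prefix='1' (no match yet)
Bit 11: prefix='11' (no match yet)
Bit 12: prefix='110' -> emit 'a', reset
Bit 13: prefix='1' (no match yet)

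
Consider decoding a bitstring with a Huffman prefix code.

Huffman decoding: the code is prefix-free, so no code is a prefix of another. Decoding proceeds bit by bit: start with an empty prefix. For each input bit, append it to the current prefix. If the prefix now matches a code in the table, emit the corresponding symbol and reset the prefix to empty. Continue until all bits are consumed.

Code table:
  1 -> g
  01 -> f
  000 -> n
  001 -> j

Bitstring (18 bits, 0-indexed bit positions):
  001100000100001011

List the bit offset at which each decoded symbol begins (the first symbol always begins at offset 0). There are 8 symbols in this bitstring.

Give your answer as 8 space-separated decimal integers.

Answer: 0 3 4 7 10 13 15 17

Derivation:
Bit 0: prefix='0' (no match yet)
Bit 1: prefix='00' (no match yet)
Bit 2: prefix='001' -> emit 'j', reset
Bit 3: prefix='1' -> emit 'g', reset
Bit 4: prefix='0' (no match yet)
Bit 5: prefix='00' (no match yet)
Bit 6: prefix='000' -> emit 'n', reset
Bit 7: prefix='0' (no match yet)
Bit 8: prefix='00' (no match yet)
Bit 9: prefix='001' -> emit 'j', reset
Bit 10: prefix='0' (no match yet)
Bit 11: prefix='00' (no match yet)
Bit 12: prefix='000' -> emit 'n', reset
Bit 13: prefix='0' (no match yet)
Bit 14: prefix='01' -> emit 'f', reset
Bit 15: prefix='0' (no match yet)
Bit 16: prefix='01' -> emit 'f', reset
Bit 17: prefix='1' -> emit 'g', reset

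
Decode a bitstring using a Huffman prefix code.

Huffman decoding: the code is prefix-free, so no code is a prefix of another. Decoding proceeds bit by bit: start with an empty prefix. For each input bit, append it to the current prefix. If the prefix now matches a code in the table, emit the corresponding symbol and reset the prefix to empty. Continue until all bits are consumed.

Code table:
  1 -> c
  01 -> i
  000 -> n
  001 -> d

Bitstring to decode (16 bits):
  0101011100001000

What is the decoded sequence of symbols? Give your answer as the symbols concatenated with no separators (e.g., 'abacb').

Answer: iiiccnin

Derivation:
Bit 0: prefix='0' (no match yet)
Bit 1: prefix='01' -> emit 'i', reset
Bit 2: prefix='0' (no match yet)
Bit 3: prefix='01' -> emit 'i', reset
Bit 4: prefix='0' (no match yet)
Bit 5: prefix='01' -> emit 'i', reset
Bit 6: prefix='1' -> emit 'c', reset
Bit 7: prefix='1' -> emit 'c', reset
Bit 8: prefix='0' (no match yet)
Bit 9: prefix='00' (no match yet)
Bit 10: prefix='000' -> emit 'n', reset
Bit 11: prefix='0' (no match yet)
Bit 12: prefix='01' -> emit 'i', reset
Bit 13: prefix='0' (no match yet)
Bit 14: prefix='00' (no match yet)
Bit 15: prefix='000' -> emit 'n', reset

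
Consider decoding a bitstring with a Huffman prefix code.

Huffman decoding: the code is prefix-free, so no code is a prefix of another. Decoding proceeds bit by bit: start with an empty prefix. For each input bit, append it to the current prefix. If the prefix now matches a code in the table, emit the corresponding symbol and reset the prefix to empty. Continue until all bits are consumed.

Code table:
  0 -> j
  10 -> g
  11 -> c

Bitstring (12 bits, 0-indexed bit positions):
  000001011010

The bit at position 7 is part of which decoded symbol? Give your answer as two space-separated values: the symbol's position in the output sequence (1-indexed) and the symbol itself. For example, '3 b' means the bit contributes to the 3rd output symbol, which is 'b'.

Bit 0: prefix='0' -> emit 'j', reset
Bit 1: prefix='0' -> emit 'j', reset
Bit 2: prefix='0' -> emit 'j', reset
Bit 3: prefix='0' -> emit 'j', reset
Bit 4: prefix='0' -> emit 'j', reset
Bit 5: prefix='1' (no match yet)
Bit 6: prefix='10' -> emit 'g', reset
Bit 7: prefix='1' (no match yet)
Bit 8: prefix='11' -> emit 'c', reset
Bit 9: prefix='0' -> emit 'j', reset
Bit 10: prefix='1' (no match yet)
Bit 11: prefix='10' -> emit 'g', reset

Answer: 7 c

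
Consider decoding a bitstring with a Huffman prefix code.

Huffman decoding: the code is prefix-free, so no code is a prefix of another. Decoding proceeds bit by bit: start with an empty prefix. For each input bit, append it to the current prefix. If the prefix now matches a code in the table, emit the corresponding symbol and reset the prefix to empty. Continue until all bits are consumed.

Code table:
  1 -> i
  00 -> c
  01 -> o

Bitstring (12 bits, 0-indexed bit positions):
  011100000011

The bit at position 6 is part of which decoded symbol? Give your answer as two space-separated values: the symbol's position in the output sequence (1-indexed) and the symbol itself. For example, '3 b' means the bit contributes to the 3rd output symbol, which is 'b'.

Bit 0: prefix='0' (no match yet)
Bit 1: prefix='01' -> emit 'o', reset
Bit 2: prefix='1' -> emit 'i', reset
Bit 3: prefix='1' -> emit 'i', reset
Bit 4: prefix='0' (no match yet)
Bit 5: prefix='00' -> emit 'c', reset
Bit 6: prefix='0' (no match yet)
Bit 7: prefix='00' -> emit 'c', reset
Bit 8: prefix='0' (no match yet)
Bit 9: prefix='00' -> emit 'c', reset
Bit 10: prefix='1' -> emit 'i', reset

Answer: 5 c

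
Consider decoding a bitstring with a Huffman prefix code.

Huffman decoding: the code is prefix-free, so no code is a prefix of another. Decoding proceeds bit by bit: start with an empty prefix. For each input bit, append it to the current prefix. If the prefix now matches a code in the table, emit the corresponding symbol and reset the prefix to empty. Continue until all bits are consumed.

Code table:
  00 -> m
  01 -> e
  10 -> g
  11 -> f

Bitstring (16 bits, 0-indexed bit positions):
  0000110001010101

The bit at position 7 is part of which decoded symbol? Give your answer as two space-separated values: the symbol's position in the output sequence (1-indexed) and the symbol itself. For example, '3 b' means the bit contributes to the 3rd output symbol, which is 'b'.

Answer: 4 m

Derivation:
Bit 0: prefix='0' (no match yet)
Bit 1: prefix='00' -> emit 'm', reset
Bit 2: prefix='0' (no match yet)
Bit 3: prefix='00' -> emit 'm', reset
Bit 4: prefix='1' (no match yet)
Bit 5: prefix='11' -> emit 'f', reset
Bit 6: prefix='0' (no match yet)
Bit 7: prefix='00' -> emit 'm', reset
Bit 8: prefix='0' (no match yet)
Bit 9: prefix='01' -> emit 'e', reset
Bit 10: prefix='0' (no match yet)
Bit 11: prefix='01' -> emit 'e', reset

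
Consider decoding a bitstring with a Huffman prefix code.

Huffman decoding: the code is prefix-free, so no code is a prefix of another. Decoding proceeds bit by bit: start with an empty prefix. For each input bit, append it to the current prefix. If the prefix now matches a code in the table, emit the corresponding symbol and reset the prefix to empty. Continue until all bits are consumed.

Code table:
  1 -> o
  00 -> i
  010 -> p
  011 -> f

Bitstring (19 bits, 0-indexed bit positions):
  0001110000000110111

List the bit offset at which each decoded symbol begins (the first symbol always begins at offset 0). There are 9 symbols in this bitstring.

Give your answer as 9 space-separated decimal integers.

Answer: 0 2 5 6 8 10 12 15 18

Derivation:
Bit 0: prefix='0' (no match yet)
Bit 1: prefix='00' -> emit 'i', reset
Bit 2: prefix='0' (no match yet)
Bit 3: prefix='01' (no match yet)
Bit 4: prefix='011' -> emit 'f', reset
Bit 5: prefix='1' -> emit 'o', reset
Bit 6: prefix='0' (no match yet)
Bit 7: prefix='00' -> emit 'i', reset
Bit 8: prefix='0' (no match yet)
Bit 9: prefix='00' -> emit 'i', reset
Bit 10: prefix='0' (no match yet)
Bit 11: prefix='00' -> emit 'i', reset
Bit 12: prefix='0' (no match yet)
Bit 13: prefix='01' (no match yet)
Bit 14: prefix='011' -> emit 'f', reset
Bit 15: prefix='0' (no match yet)
Bit 16: prefix='01' (no match yet)
Bit 17: prefix='011' -> emit 'f', reset
Bit 18: prefix='1' -> emit 'o', reset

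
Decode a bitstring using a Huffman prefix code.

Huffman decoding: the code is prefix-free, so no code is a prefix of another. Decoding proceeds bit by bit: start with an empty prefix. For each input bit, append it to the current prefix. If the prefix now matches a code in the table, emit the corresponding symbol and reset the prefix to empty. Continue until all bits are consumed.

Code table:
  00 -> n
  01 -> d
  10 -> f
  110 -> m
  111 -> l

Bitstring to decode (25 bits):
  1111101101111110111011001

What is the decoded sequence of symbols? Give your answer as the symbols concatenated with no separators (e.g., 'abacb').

Bit 0: prefix='1' (no match yet)
Bit 1: prefix='11' (no match yet)
Bit 2: prefix='111' -> emit 'l', reset
Bit 3: prefix='1' (no match yet)
Bit 4: prefix='11' (no match yet)
Bit 5: prefix='110' -> emit 'm', reset
Bit 6: prefix='1' (no match yet)
Bit 7: prefix='11' (no match yet)
Bit 8: prefix='110' -> emit 'm', reset
Bit 9: prefix='1' (no match yet)
Bit 10: prefix='11' (no match yet)
Bit 11: prefix='111' -> emit 'l', reset
Bit 12: prefix='1' (no match yet)
Bit 13: prefix='11' (no match yet)
Bit 14: prefix='111' -> emit 'l', reset
Bit 15: prefix='0' (no match yet)
Bit 16: prefix='01' -> emit 'd', reset
Bit 17: prefix='1' (no match yet)
Bit 18: prefix='11' (no match yet)
Bit 19: prefix='110' -> emit 'm', reset
Bit 20: prefix='1' (no match yet)
Bit 21: prefix='11' (no match yet)
Bit 22: prefix='110' -> emit 'm', reset
Bit 23: prefix='0' (no match yet)
Bit 24: prefix='01' -> emit 'd', reset

Answer: lmmlldmmd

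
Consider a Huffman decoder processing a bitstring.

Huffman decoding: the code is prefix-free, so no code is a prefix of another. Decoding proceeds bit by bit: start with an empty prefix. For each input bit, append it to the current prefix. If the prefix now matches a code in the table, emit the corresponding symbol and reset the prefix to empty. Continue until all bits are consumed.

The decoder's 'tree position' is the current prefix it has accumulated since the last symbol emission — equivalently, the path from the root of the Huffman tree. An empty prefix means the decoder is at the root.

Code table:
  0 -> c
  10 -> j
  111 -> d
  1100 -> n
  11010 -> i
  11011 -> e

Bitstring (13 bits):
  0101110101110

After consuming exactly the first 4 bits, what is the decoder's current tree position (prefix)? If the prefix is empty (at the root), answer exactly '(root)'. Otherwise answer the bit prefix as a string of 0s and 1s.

Bit 0: prefix='0' -> emit 'c', reset
Bit 1: prefix='1' (no match yet)
Bit 2: prefix='10' -> emit 'j', reset
Bit 3: prefix='1' (no match yet)

Answer: 1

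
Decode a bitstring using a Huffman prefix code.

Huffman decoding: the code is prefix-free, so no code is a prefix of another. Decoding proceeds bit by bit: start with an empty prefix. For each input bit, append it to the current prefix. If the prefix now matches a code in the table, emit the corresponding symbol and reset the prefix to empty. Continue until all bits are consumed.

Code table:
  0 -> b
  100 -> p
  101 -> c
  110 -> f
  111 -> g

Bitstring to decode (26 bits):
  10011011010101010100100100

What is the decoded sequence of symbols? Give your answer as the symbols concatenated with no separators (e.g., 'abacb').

Bit 0: prefix='1' (no match yet)
Bit 1: prefix='10' (no match yet)
Bit 2: prefix='100' -> emit 'p', reset
Bit 3: prefix='1' (no match yet)
Bit 4: prefix='11' (no match yet)
Bit 5: prefix='110' -> emit 'f', reset
Bit 6: prefix='1' (no match yet)
Bit 7: prefix='11' (no match yet)
Bit 8: prefix='110' -> emit 'f', reset
Bit 9: prefix='1' (no match yet)
Bit 10: prefix='10' (no match yet)
Bit 11: prefix='101' -> emit 'c', reset
Bit 12: prefix='0' -> emit 'b', reset
Bit 13: prefix='1' (no match yet)
Bit 14: prefix='10' (no match yet)
Bit 15: prefix='101' -> emit 'c', reset
Bit 16: prefix='0' -> emit 'b', reset
Bit 17: prefix='1' (no match yet)
Bit 18: prefix='10' (no match yet)
Bit 19: prefix='100' -> emit 'p', reset
Bit 20: prefix='1' (no match yet)
Bit 21: prefix='10' (no match yet)
Bit 22: prefix='100' -> emit 'p', reset
Bit 23: prefix='1' (no match yet)
Bit 24: prefix='10' (no match yet)
Bit 25: prefix='100' -> emit 'p', reset

Answer: pffcbcbppp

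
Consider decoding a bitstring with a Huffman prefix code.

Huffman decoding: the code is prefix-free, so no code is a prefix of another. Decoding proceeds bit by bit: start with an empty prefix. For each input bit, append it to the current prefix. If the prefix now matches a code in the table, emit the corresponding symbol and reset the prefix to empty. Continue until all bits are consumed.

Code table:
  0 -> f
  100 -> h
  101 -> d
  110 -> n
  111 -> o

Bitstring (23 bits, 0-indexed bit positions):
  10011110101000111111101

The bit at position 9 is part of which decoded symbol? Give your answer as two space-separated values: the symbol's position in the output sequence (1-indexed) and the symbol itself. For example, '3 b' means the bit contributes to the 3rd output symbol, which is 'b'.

Bit 0: prefix='1' (no match yet)
Bit 1: prefix='10' (no match yet)
Bit 2: prefix='100' -> emit 'h', reset
Bit 3: prefix='1' (no match yet)
Bit 4: prefix='11' (no match yet)
Bit 5: prefix='111' -> emit 'o', reset
Bit 6: prefix='1' (no match yet)
Bit 7: prefix='10' (no match yet)
Bit 8: prefix='101' -> emit 'd', reset
Bit 9: prefix='0' -> emit 'f', reset
Bit 10: prefix='1' (no match yet)
Bit 11: prefix='10' (no match yet)
Bit 12: prefix='100' -> emit 'h', reset
Bit 13: prefix='0' -> emit 'f', reset

Answer: 4 f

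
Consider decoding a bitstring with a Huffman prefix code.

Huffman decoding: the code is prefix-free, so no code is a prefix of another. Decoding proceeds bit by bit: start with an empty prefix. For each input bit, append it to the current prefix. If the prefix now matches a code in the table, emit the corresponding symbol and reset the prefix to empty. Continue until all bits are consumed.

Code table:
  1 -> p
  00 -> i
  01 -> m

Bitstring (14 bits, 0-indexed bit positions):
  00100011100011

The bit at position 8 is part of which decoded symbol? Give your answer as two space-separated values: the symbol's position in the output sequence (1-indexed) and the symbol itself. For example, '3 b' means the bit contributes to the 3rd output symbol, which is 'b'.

Bit 0: prefix='0' (no match yet)
Bit 1: prefix='00' -> emit 'i', reset
Bit 2: prefix='1' -> emit 'p', reset
Bit 3: prefix='0' (no match yet)
Bit 4: prefix='00' -> emit 'i', reset
Bit 5: prefix='0' (no match yet)
Bit 6: prefix='01' -> emit 'm', reset
Bit 7: prefix='1' -> emit 'p', reset
Bit 8: prefix='1' -> emit 'p', reset
Bit 9: prefix='0' (no match yet)
Bit 10: prefix='00' -> emit 'i', reset
Bit 11: prefix='0' (no match yet)
Bit 12: prefix='01' -> emit 'm', reset

Answer: 6 p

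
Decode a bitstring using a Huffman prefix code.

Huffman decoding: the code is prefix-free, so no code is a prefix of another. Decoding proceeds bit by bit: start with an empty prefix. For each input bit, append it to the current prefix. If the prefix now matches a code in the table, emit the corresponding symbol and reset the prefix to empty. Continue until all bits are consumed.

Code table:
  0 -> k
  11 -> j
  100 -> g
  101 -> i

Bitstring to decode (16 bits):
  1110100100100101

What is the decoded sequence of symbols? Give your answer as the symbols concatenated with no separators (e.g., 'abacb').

Answer: jikkggi

Derivation:
Bit 0: prefix='1' (no match yet)
Bit 1: prefix='11' -> emit 'j', reset
Bit 2: prefix='1' (no match yet)
Bit 3: prefix='10' (no match yet)
Bit 4: prefix='101' -> emit 'i', reset
Bit 5: prefix='0' -> emit 'k', reset
Bit 6: prefix='0' -> emit 'k', reset
Bit 7: prefix='1' (no match yet)
Bit 8: prefix='10' (no match yet)
Bit 9: prefix='100' -> emit 'g', reset
Bit 10: prefix='1' (no match yet)
Bit 11: prefix='10' (no match yet)
Bit 12: prefix='100' -> emit 'g', reset
Bit 13: prefix='1' (no match yet)
Bit 14: prefix='10' (no match yet)
Bit 15: prefix='101' -> emit 'i', reset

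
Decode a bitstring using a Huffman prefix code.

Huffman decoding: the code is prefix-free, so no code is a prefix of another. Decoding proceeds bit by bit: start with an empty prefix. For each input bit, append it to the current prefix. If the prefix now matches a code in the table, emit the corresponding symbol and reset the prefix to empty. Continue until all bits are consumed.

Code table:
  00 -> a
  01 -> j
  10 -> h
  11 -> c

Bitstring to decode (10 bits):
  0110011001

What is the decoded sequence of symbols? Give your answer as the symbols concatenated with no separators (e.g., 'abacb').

Bit 0: prefix='0' (no match yet)
Bit 1: prefix='01' -> emit 'j', reset
Bit 2: prefix='1' (no match yet)
Bit 3: prefix='10' -> emit 'h', reset
Bit 4: prefix='0' (no match yet)
Bit 5: prefix='01' -> emit 'j', reset
Bit 6: prefix='1' (no match yet)
Bit 7: prefix='10' -> emit 'h', reset
Bit 8: prefix='0' (no match yet)
Bit 9: prefix='01' -> emit 'j', reset

Answer: jhjhj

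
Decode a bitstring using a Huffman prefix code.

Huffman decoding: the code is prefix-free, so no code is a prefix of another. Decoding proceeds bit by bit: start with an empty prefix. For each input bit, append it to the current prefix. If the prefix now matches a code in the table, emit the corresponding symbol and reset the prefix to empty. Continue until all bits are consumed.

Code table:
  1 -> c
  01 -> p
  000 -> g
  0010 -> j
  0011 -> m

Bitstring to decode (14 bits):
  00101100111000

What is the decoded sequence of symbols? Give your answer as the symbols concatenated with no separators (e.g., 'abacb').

Bit 0: prefix='0' (no match yet)
Bit 1: prefix='00' (no match yet)
Bit 2: prefix='001' (no match yet)
Bit 3: prefix='0010' -> emit 'j', reset
Bit 4: prefix='1' -> emit 'c', reset
Bit 5: prefix='1' -> emit 'c', reset
Bit 6: prefix='0' (no match yet)
Bit 7: prefix='00' (no match yet)
Bit 8: prefix='001' (no match yet)
Bit 9: prefix='0011' -> emit 'm', reset
Bit 10: prefix='1' -> emit 'c', reset
Bit 11: prefix='0' (no match yet)
Bit 12: prefix='00' (no match yet)
Bit 13: prefix='000' -> emit 'g', reset

Answer: jccmcg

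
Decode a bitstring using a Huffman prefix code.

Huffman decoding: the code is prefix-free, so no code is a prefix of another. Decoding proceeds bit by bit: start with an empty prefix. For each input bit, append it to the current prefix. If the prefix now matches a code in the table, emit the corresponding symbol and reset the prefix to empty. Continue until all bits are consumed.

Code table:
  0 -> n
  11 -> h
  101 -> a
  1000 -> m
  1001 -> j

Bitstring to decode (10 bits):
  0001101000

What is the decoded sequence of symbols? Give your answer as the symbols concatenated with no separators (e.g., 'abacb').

Bit 0: prefix='0' -> emit 'n', reset
Bit 1: prefix='0' -> emit 'n', reset
Bit 2: prefix='0' -> emit 'n', reset
Bit 3: prefix='1' (no match yet)
Bit 4: prefix='11' -> emit 'h', reset
Bit 5: prefix='0' -> emit 'n', reset
Bit 6: prefix='1' (no match yet)
Bit 7: prefix='10' (no match yet)
Bit 8: prefix='100' (no match yet)
Bit 9: prefix='1000' -> emit 'm', reset

Answer: nnnhnm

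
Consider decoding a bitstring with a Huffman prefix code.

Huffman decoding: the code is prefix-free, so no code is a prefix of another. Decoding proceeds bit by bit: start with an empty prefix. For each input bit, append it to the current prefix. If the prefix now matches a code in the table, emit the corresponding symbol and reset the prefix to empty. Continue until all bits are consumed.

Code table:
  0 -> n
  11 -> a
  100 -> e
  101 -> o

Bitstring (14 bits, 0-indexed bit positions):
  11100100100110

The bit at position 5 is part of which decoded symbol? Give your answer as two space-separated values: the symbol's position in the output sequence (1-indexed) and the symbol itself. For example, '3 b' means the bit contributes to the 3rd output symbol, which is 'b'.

Bit 0: prefix='1' (no match yet)
Bit 1: prefix='11' -> emit 'a', reset
Bit 2: prefix='1' (no match yet)
Bit 3: prefix='10' (no match yet)
Bit 4: prefix='100' -> emit 'e', reset
Bit 5: prefix='1' (no match yet)
Bit 6: prefix='10' (no match yet)
Bit 7: prefix='100' -> emit 'e', reset
Bit 8: prefix='1' (no match yet)
Bit 9: prefix='10' (no match yet)

Answer: 3 e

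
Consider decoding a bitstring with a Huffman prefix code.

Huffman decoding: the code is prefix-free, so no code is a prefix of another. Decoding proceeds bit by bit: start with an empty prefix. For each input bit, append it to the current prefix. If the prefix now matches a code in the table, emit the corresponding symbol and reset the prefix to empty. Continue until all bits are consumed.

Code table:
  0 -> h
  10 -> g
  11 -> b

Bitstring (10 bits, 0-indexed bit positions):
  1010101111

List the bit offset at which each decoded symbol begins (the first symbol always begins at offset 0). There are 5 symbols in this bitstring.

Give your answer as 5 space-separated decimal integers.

Bit 0: prefix='1' (no match yet)
Bit 1: prefix='10' -> emit 'g', reset
Bit 2: prefix='1' (no match yet)
Bit 3: prefix='10' -> emit 'g', reset
Bit 4: prefix='1' (no match yet)
Bit 5: prefix='10' -> emit 'g', reset
Bit 6: prefix='1' (no match yet)
Bit 7: prefix='11' -> emit 'b', reset
Bit 8: prefix='1' (no match yet)
Bit 9: prefix='11' -> emit 'b', reset

Answer: 0 2 4 6 8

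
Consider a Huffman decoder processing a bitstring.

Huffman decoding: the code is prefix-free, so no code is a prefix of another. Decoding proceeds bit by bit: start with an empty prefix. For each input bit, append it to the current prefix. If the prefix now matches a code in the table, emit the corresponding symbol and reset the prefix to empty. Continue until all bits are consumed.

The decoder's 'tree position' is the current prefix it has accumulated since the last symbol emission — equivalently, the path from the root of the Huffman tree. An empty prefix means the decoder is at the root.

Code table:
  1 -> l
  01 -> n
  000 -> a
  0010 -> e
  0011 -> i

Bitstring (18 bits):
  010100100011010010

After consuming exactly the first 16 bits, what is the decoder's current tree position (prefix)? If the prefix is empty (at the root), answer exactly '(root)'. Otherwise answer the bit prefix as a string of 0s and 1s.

Answer: 00

Derivation:
Bit 0: prefix='0' (no match yet)
Bit 1: prefix='01' -> emit 'n', reset
Bit 2: prefix='0' (no match yet)
Bit 3: prefix='01' -> emit 'n', reset
Bit 4: prefix='0' (no match yet)
Bit 5: prefix='00' (no match yet)
Bit 6: prefix='001' (no match yet)
Bit 7: prefix='0010' -> emit 'e', reset
Bit 8: prefix='0' (no match yet)
Bit 9: prefix='00' (no match yet)
Bit 10: prefix='001' (no match yet)
Bit 11: prefix='0011' -> emit 'i', reset
Bit 12: prefix='0' (no match yet)
Bit 13: prefix='01' -> emit 'n', reset
Bit 14: prefix='0' (no match yet)
Bit 15: prefix='00' (no match yet)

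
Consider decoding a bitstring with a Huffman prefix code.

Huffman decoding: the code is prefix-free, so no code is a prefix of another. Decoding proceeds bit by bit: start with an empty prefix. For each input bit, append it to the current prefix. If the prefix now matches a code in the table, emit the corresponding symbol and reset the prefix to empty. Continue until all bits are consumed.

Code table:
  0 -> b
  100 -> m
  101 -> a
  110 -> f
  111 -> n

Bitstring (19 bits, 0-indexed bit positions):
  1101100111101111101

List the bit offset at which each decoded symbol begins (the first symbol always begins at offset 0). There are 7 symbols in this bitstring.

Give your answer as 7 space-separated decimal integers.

Answer: 0 3 6 7 10 13 16

Derivation:
Bit 0: prefix='1' (no match yet)
Bit 1: prefix='11' (no match yet)
Bit 2: prefix='110' -> emit 'f', reset
Bit 3: prefix='1' (no match yet)
Bit 4: prefix='11' (no match yet)
Bit 5: prefix='110' -> emit 'f', reset
Bit 6: prefix='0' -> emit 'b', reset
Bit 7: prefix='1' (no match yet)
Bit 8: prefix='11' (no match yet)
Bit 9: prefix='111' -> emit 'n', reset
Bit 10: prefix='1' (no match yet)
Bit 11: prefix='10' (no match yet)
Bit 12: prefix='101' -> emit 'a', reset
Bit 13: prefix='1' (no match yet)
Bit 14: prefix='11' (no match yet)
Bit 15: prefix='111' -> emit 'n', reset
Bit 16: prefix='1' (no match yet)
Bit 17: prefix='10' (no match yet)
Bit 18: prefix='101' -> emit 'a', reset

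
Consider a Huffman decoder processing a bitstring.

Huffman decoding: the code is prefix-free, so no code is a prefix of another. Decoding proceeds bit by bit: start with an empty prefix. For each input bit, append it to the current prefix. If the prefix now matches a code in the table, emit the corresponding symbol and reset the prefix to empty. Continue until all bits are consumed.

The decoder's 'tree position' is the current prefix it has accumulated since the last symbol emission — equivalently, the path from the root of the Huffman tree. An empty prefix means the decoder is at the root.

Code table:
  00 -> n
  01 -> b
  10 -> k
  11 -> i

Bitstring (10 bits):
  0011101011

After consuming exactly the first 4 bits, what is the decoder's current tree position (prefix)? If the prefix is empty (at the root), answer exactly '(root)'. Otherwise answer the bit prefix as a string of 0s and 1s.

Answer: (root)

Derivation:
Bit 0: prefix='0' (no match yet)
Bit 1: prefix='00' -> emit 'n', reset
Bit 2: prefix='1' (no match yet)
Bit 3: prefix='11' -> emit 'i', reset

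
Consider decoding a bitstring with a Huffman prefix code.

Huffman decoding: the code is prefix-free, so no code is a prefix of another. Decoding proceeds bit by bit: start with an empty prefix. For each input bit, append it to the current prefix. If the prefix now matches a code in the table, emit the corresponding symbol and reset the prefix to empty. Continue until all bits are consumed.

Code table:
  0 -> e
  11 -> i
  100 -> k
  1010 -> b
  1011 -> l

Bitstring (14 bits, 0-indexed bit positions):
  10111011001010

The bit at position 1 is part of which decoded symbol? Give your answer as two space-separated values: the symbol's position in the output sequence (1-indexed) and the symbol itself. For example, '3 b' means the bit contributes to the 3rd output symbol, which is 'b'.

Answer: 1 l

Derivation:
Bit 0: prefix='1' (no match yet)
Bit 1: prefix='10' (no match yet)
Bit 2: prefix='101' (no match yet)
Bit 3: prefix='1011' -> emit 'l', reset
Bit 4: prefix='1' (no match yet)
Bit 5: prefix='10' (no match yet)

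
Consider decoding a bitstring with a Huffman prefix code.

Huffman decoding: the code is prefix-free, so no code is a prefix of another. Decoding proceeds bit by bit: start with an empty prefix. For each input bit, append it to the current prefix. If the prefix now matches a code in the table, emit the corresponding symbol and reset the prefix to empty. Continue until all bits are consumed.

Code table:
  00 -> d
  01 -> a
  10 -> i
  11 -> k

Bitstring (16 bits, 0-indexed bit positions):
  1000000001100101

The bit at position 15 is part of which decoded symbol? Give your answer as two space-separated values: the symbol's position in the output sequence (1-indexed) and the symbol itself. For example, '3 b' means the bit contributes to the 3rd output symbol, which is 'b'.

Bit 0: prefix='1' (no match yet)
Bit 1: prefix='10' -> emit 'i', reset
Bit 2: prefix='0' (no match yet)
Bit 3: prefix='00' -> emit 'd', reset
Bit 4: prefix='0' (no match yet)
Bit 5: prefix='00' -> emit 'd', reset
Bit 6: prefix='0' (no match yet)
Bit 7: prefix='00' -> emit 'd', reset
Bit 8: prefix='0' (no match yet)
Bit 9: prefix='01' -> emit 'a', reset
Bit 10: prefix='1' (no match yet)
Bit 11: prefix='10' -> emit 'i', reset
Bit 12: prefix='0' (no match yet)
Bit 13: prefix='01' -> emit 'a', reset
Bit 14: prefix='0' (no match yet)
Bit 15: prefix='01' -> emit 'a', reset

Answer: 8 a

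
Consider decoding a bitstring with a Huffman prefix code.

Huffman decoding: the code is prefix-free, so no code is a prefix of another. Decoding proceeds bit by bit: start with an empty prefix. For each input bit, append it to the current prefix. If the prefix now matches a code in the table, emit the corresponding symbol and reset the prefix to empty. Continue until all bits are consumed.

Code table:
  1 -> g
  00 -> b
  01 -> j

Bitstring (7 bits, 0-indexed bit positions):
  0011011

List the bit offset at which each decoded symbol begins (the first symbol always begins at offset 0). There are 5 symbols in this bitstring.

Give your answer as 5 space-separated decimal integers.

Answer: 0 2 3 4 6

Derivation:
Bit 0: prefix='0' (no match yet)
Bit 1: prefix='00' -> emit 'b', reset
Bit 2: prefix='1' -> emit 'g', reset
Bit 3: prefix='1' -> emit 'g', reset
Bit 4: prefix='0' (no match yet)
Bit 5: prefix='01' -> emit 'j', reset
Bit 6: prefix='1' -> emit 'g', reset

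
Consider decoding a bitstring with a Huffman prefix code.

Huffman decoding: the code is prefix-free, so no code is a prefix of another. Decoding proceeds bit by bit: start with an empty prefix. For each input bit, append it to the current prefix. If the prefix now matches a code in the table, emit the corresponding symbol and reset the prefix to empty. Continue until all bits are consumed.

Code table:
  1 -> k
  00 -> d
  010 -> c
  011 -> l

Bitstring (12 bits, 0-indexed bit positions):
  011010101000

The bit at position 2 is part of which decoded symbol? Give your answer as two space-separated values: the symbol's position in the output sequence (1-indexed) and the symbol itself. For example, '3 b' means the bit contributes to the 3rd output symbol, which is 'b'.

Answer: 1 l

Derivation:
Bit 0: prefix='0' (no match yet)
Bit 1: prefix='01' (no match yet)
Bit 2: prefix='011' -> emit 'l', reset
Bit 3: prefix='0' (no match yet)
Bit 4: prefix='01' (no match yet)
Bit 5: prefix='010' -> emit 'c', reset
Bit 6: prefix='1' -> emit 'k', reset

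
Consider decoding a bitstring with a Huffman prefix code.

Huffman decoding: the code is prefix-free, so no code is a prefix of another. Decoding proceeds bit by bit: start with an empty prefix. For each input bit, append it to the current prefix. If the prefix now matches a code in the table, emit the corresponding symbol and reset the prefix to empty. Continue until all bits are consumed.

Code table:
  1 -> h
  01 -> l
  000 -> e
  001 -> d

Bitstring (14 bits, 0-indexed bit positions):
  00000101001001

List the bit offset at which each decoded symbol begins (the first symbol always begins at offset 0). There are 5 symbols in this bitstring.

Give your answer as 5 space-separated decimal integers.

Bit 0: prefix='0' (no match yet)
Bit 1: prefix='00' (no match yet)
Bit 2: prefix='000' -> emit 'e', reset
Bit 3: prefix='0' (no match yet)
Bit 4: prefix='00' (no match yet)
Bit 5: prefix='001' -> emit 'd', reset
Bit 6: prefix='0' (no match yet)
Bit 7: prefix='01' -> emit 'l', reset
Bit 8: prefix='0' (no match yet)
Bit 9: prefix='00' (no match yet)
Bit 10: prefix='001' -> emit 'd', reset
Bit 11: prefix='0' (no match yet)
Bit 12: prefix='00' (no match yet)
Bit 13: prefix='001' -> emit 'd', reset

Answer: 0 3 6 8 11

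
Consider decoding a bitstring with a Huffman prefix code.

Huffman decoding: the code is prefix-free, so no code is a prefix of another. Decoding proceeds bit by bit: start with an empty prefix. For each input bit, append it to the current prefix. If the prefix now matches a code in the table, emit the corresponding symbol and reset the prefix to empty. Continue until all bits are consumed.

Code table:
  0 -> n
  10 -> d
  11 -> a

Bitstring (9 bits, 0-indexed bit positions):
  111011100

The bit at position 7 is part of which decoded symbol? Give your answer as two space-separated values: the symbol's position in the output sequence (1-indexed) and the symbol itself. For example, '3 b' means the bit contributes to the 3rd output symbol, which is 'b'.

Bit 0: prefix='1' (no match yet)
Bit 1: prefix='11' -> emit 'a', reset
Bit 2: prefix='1' (no match yet)
Bit 3: prefix='10' -> emit 'd', reset
Bit 4: prefix='1' (no match yet)
Bit 5: prefix='11' -> emit 'a', reset
Bit 6: prefix='1' (no match yet)
Bit 7: prefix='10' -> emit 'd', reset
Bit 8: prefix='0' -> emit 'n', reset

Answer: 4 d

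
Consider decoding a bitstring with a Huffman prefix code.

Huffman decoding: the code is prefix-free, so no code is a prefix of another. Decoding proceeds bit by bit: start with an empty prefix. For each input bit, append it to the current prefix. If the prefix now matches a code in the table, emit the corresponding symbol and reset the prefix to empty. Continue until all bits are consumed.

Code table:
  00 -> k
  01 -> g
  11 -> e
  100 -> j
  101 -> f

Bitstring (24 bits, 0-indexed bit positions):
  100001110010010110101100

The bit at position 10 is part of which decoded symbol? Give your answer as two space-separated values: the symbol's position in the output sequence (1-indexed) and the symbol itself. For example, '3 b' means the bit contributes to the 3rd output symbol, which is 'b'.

Answer: 5 j

Derivation:
Bit 0: prefix='1' (no match yet)
Bit 1: prefix='10' (no match yet)
Bit 2: prefix='100' -> emit 'j', reset
Bit 3: prefix='0' (no match yet)
Bit 4: prefix='00' -> emit 'k', reset
Bit 5: prefix='1' (no match yet)
Bit 6: prefix='11' -> emit 'e', reset
Bit 7: prefix='1' (no match yet)
Bit 8: prefix='10' (no match yet)
Bit 9: prefix='100' -> emit 'j', reset
Bit 10: prefix='1' (no match yet)
Bit 11: prefix='10' (no match yet)
Bit 12: prefix='100' -> emit 'j', reset
Bit 13: prefix='1' (no match yet)
Bit 14: prefix='10' (no match yet)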